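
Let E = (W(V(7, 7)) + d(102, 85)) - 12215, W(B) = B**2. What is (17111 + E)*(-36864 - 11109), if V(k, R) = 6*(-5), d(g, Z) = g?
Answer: -282944754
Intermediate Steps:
V(k, R) = -30
E = -11213 (E = ((-30)**2 + 102) - 12215 = (900 + 102) - 12215 = 1002 - 12215 = -11213)
(17111 + E)*(-36864 - 11109) = (17111 - 11213)*(-36864 - 11109) = 5898*(-47973) = -282944754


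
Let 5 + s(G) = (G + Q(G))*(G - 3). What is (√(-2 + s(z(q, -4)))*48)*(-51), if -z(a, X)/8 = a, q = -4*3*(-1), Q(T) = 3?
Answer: -48960*√23 ≈ -2.3480e+5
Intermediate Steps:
q = 12 (q = -12*(-1) = 12)
z(a, X) = -8*a
s(G) = -5 + (-3 + G)*(3 + G) (s(G) = -5 + (G + 3)*(G - 3) = -5 + (3 + G)*(-3 + G) = -5 + (-3 + G)*(3 + G))
(√(-2 + s(z(q, -4)))*48)*(-51) = (√(-2 + (-14 + (-8*12)²))*48)*(-51) = (√(-2 + (-14 + (-96)²))*48)*(-51) = (√(-2 + (-14 + 9216))*48)*(-51) = (√(-2 + 9202)*48)*(-51) = (√9200*48)*(-51) = ((20*√23)*48)*(-51) = (960*√23)*(-51) = -48960*√23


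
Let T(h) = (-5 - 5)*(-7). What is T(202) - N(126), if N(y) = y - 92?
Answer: 36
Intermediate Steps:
T(h) = 70 (T(h) = -10*(-7) = 70)
N(y) = -92 + y
T(202) - N(126) = 70 - (-92 + 126) = 70 - 1*34 = 70 - 34 = 36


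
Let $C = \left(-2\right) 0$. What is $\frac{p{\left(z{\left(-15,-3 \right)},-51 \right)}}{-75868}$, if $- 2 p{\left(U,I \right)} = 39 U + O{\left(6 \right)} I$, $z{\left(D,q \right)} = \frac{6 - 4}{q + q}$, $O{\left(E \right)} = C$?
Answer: $- \frac{1}{11672} \approx -8.5675 \cdot 10^{-5}$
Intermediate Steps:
$C = 0$
$O{\left(E \right)} = 0$
$z{\left(D,q \right)} = \frac{1}{q}$ ($z{\left(D,q \right)} = \frac{2}{2 q} = 2 \frac{1}{2 q} = \frac{1}{q}$)
$p{\left(U,I \right)} = - \frac{39 U}{2}$ ($p{\left(U,I \right)} = - \frac{39 U + 0 I}{2} = - \frac{39 U + 0}{2} = - \frac{39 U}{2}$)
$\frac{p{\left(z{\left(-15,-3 \right)},-51 \right)}}{-75868} = \frac{\left(- \frac{39}{2}\right) \frac{1}{-3}}{-75868} = \left(- \frac{39}{2}\right) \left(- \frac{1}{3}\right) \left(- \frac{1}{75868}\right) = \frac{13}{2} \left(- \frac{1}{75868}\right) = - \frac{1}{11672}$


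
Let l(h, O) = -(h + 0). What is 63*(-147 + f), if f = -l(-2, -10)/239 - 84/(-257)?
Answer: -567605997/61423 ≈ -9240.9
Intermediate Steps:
l(h, O) = -h
f = 19562/61423 (f = -(-1)*(-2)/239 - 84/(-257) = -1*2*(1/239) - 84*(-1/257) = -2*1/239 + 84/257 = -2/239 + 84/257 = 19562/61423 ≈ 0.31848)
63*(-147 + f) = 63*(-147 + 19562/61423) = 63*(-9009619/61423) = -567605997/61423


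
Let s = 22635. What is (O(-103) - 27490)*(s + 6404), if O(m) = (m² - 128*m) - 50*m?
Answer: 42193667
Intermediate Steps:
O(m) = m² - 178*m
(O(-103) - 27490)*(s + 6404) = (-103*(-178 - 103) - 27490)*(22635 + 6404) = (-103*(-281) - 27490)*29039 = (28943 - 27490)*29039 = 1453*29039 = 42193667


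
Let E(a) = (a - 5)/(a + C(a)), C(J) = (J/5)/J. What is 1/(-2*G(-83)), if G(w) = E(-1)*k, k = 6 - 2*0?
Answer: -1/90 ≈ -0.011111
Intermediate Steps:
C(J) = 1/5 (C(J) = (J*(1/5))/J = (J/5)/J = 1/5)
E(a) = (-5 + a)/(1/5 + a) (E(a) = (a - 5)/(a + 1/5) = (-5 + a)/(1/5 + a))
k = 6 (k = 6 + 0 = 6)
G(w) = 45 (G(w) = (5*(-5 - 1)/(1 + 5*(-1)))*6 = (5*(-6)/(1 - 5))*6 = (5*(-6)/(-4))*6 = (5*(-1/4)*(-6))*6 = (15/2)*6 = 45)
1/(-2*G(-83)) = 1/(-2*45) = 1/(-90) = -1/90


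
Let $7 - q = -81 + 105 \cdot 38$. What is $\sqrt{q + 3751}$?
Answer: $i \sqrt{151} \approx 12.288 i$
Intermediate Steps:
$q = -3902$ ($q = 7 - \left(-81 + 105 \cdot 38\right) = 7 - \left(-81 + 3990\right) = 7 - 3909 = -3902$)
$\sqrt{q + 3751} = \sqrt{-3902 + 3751} = \sqrt{-151} = i \sqrt{151}$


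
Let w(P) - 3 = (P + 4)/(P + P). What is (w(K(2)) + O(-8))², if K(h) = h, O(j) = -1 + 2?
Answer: 121/4 ≈ 30.250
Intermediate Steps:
O(j) = 1
w(P) = 3 + (4 + P)/(2*P) (w(P) = 3 + (P + 4)/(P + P) = 3 + (4 + P)/((2*P)) = 3 + (4 + P)*(1/(2*P)) = 3 + (4 + P)/(2*P))
(w(K(2)) + O(-8))² = ((7/2 + 2/2) + 1)² = ((7/2 + 2*(½)) + 1)² = ((7/2 + 1) + 1)² = (9/2 + 1)² = (11/2)² = 121/4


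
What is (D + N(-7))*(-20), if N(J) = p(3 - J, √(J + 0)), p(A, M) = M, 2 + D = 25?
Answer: -460 - 20*I*√7 ≈ -460.0 - 52.915*I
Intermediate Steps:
D = 23 (D = -2 + 25 = 23)
N(J) = √J (N(J) = √(J + 0) = √J)
(D + N(-7))*(-20) = (23 + √(-7))*(-20) = (23 + I*√7)*(-20) = -460 - 20*I*√7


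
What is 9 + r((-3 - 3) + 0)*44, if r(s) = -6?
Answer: -255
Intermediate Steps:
9 + r((-3 - 3) + 0)*44 = 9 - 6*44 = 9 - 264 = -255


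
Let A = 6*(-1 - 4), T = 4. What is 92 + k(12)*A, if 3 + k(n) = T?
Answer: 62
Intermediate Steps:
A = -30 (A = 6*(-5) = -30)
k(n) = 1 (k(n) = -3 + 4 = 1)
92 + k(12)*A = 92 + 1*(-30) = 92 - 30 = 62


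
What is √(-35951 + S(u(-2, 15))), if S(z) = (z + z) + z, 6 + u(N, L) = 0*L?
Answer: I*√35969 ≈ 189.66*I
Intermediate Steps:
u(N, L) = -6 (u(N, L) = -6 + 0*L = -6 + 0 = -6)
S(z) = 3*z (S(z) = 2*z + z = 3*z)
√(-35951 + S(u(-2, 15))) = √(-35951 + 3*(-6)) = √(-35951 - 18) = √(-35969) = I*√35969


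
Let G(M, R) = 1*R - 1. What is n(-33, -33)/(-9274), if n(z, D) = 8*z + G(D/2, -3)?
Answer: 134/4637 ≈ 0.028898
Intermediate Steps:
G(M, R) = -1 + R (G(M, R) = R - 1 = -1 + R)
n(z, D) = -4 + 8*z (n(z, D) = 8*z + (-1 - 3) = 8*z - 4 = -4 + 8*z)
n(-33, -33)/(-9274) = (-4 + 8*(-33))/(-9274) = (-4 - 264)*(-1/9274) = -268*(-1/9274) = 134/4637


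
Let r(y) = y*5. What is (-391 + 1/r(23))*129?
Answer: -5800356/115 ≈ -50438.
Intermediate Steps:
r(y) = 5*y
(-391 + 1/r(23))*129 = (-391 + 1/(5*23))*129 = (-391 + 1/115)*129 = -44964/115*129 = -5800356/115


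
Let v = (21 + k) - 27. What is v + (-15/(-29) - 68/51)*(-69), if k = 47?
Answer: 2822/29 ≈ 97.310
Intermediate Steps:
v = 41 (v = (21 + 47) - 27 = 68 - 27 = 41)
v + (-15/(-29) - 68/51)*(-69) = 41 + (-15/(-29) - 68/51)*(-69) = 41 + (-15*(-1/29) - 68*1/51)*(-69) = 41 + (15/29 - 4/3)*(-69) = 41 - 71/87*(-69) = 41 + 1633/29 = 2822/29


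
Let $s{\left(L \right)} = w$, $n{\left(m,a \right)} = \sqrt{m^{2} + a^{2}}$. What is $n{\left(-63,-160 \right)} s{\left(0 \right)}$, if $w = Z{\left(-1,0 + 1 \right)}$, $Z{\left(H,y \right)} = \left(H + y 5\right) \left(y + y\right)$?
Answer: $8 \sqrt{29569} \approx 1375.7$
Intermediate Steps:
$Z{\left(H,y \right)} = 2 y \left(H + 5 y\right)$ ($Z{\left(H,y \right)} = \left(H + 5 y\right) 2 y = 2 y \left(H + 5 y\right)$)
$w = 8$ ($w = 2 \left(0 + 1\right) \left(-1 + 5 \left(0 + 1\right)\right) = 2 \cdot 1 \left(-1 + 5 \cdot 1\right) = 2 \cdot 1 \left(-1 + 5\right) = 2 \cdot 1 \cdot 4 = 8$)
$n{\left(m,a \right)} = \sqrt{a^{2} + m^{2}}$
$s{\left(L \right)} = 8$
$n{\left(-63,-160 \right)} s{\left(0 \right)} = \sqrt{\left(-160\right)^{2} + \left(-63\right)^{2}} \cdot 8 = \sqrt{25600 + 3969} \cdot 8 = \sqrt{29569} \cdot 8 = 8 \sqrt{29569}$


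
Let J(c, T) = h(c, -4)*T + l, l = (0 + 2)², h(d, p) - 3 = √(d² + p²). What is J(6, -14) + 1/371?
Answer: -14097/371 - 28*√13 ≈ -138.95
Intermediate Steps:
h(d, p) = 3 + √(d² + p²)
l = 4 (l = 2² = 4)
J(c, T) = 4 + T*(3 + √(16 + c²)) (J(c, T) = (3 + √(c² + (-4)²))*T + 4 = (3 + √(c² + 16))*T + 4 = (3 + √(16 + c²))*T + 4 = T*(3 + √(16 + c²)) + 4 = 4 + T*(3 + √(16 + c²)))
J(6, -14) + 1/371 = (4 - 14*(3 + √(16 + 6²))) + 1/371 = (4 - 14*(3 + √(16 + 36))) + 1/371 = (4 - 14*(3 + √52)) + 1/371 = (4 - 14*(3 + 2*√13)) + 1/371 = (4 + (-42 - 28*√13)) + 1/371 = (-38 - 28*√13) + 1/371 = -14097/371 - 28*√13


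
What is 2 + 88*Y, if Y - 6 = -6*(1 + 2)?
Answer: -1054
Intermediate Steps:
Y = -12 (Y = 6 - 6*(1 + 2) = 6 - 6*3 = 6 - 18 = -12)
2 + 88*Y = 2 + 88*(-12) = 2 - 1056 = -1054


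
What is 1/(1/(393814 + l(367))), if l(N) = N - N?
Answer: 393814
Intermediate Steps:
l(N) = 0
1/(1/(393814 + l(367))) = 1/(1/(393814 + 0)) = 1/(1/393814) = 393814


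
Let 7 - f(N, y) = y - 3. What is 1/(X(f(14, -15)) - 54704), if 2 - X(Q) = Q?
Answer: -1/54727 ≈ -1.8273e-5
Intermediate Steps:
f(N, y) = 10 - y (f(N, y) = 7 - (y - 3) = 7 - (-3 + y) = 7 + (3 - y) = 10 - y)
X(Q) = 2 - Q
1/(X(f(14, -15)) - 54704) = 1/((2 - (10 - 1*(-15))) - 54704) = 1/((2 - (10 + 15)) - 54704) = 1/((2 - 1*25) - 54704) = 1/((2 - 25) - 54704) = 1/(-23 - 54704) = 1/(-54727) = -1/54727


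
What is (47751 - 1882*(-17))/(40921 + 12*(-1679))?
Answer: 79745/20773 ≈ 3.8389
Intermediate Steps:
(47751 - 1882*(-17))/(40921 + 12*(-1679)) = (47751 + 31994)/(40921 - 20148) = 79745/20773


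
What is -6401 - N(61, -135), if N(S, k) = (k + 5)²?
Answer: -23301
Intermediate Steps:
N(S, k) = (5 + k)²
-6401 - N(61, -135) = -6401 - (5 - 135)² = -6401 - 1*(-130)² = -6401 - 1*16900 = -6401 - 16900 = -23301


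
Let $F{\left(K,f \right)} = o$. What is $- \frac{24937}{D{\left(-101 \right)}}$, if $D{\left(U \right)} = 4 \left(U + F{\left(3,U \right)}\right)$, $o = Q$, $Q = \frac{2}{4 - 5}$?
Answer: $\frac{24937}{412} \approx 60.527$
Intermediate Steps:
$Q = -2$ ($Q = \frac{2}{-1} = 2 \left(-1\right) = -2$)
$o = -2$
$F{\left(K,f \right)} = -2$
$D{\left(U \right)} = -8 + 4 U$ ($D{\left(U \right)} = 4 \left(U - 2\right) = 4 \left(-2 + U\right) = -8 + 4 U$)
$- \frac{24937}{D{\left(-101 \right)}} = - \frac{24937}{-8 + 4 \left(-101\right)} = - \frac{24937}{-8 - 404} = - \frac{24937}{-412} = \left(-24937\right) \left(- \frac{1}{412}\right) = \frac{24937}{412}$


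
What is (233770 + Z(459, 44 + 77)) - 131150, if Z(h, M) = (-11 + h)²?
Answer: 303324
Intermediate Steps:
(233770 + Z(459, 44 + 77)) - 131150 = (233770 + (-11 + 459)²) - 131150 = (233770 + 448²) - 131150 = (233770 + 200704) - 131150 = 434474 - 131150 = 303324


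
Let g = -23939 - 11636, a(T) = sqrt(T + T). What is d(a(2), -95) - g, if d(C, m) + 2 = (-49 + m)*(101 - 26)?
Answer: 24773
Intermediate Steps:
a(T) = sqrt(2)*sqrt(T) (a(T) = sqrt(2*T) = sqrt(2)*sqrt(T))
g = -35575
d(C, m) = -3677 + 75*m (d(C, m) = -2 + (-49 + m)*(101 - 26) = -2 + (-49 + m)*75 = -2 + (-3675 + 75*m) = -3677 + 75*m)
d(a(2), -95) - g = (-3677 + 75*(-95)) - 1*(-35575) = (-3677 - 7125) + 35575 = -10802 + 35575 = 24773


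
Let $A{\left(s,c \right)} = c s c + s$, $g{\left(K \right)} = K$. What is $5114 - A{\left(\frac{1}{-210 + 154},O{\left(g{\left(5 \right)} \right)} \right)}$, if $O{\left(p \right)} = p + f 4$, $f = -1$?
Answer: $\frac{143193}{28} \approx 5114.0$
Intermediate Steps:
$O{\left(p \right)} = -4 + p$ ($O{\left(p \right)} = p - 4 = -4 + p$)
$A{\left(s,c \right)} = s + s c^{2}$ ($A{\left(s,c \right)} = s c^{2} + s = s + s c^{2}$)
$5114 - A{\left(\frac{1}{-210 + 154},O{\left(g{\left(5 \right)} \right)} \right)} = 5114 - \frac{1 + \left(-4 + 5\right)^{2}}{-210 + 154} = 5114 - \frac{1 + 1^{2}}{-56} = 5114 - - \frac{1 + 1}{56} = 5114 - \left(- \frac{1}{56}\right) 2 = 5114 - - \frac{1}{28} = 5114 + \frac{1}{28} = \frac{143193}{28}$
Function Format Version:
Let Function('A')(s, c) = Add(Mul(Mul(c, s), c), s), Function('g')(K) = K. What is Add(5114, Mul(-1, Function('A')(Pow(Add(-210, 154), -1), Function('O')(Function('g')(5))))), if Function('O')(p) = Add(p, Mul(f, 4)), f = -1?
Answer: Rational(143193, 28) ≈ 5114.0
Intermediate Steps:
Function('O')(p) = Add(-4, p) (Function('O')(p) = Add(p, Mul(-1, 4)) = Add(p, -4) = Add(-4, p))
Function('A')(s, c) = Add(s, Mul(s, Pow(c, 2))) (Function('A')(s, c) = Add(Mul(s, Pow(c, 2)), s) = Add(s, Mul(s, Pow(c, 2))))
Add(5114, Mul(-1, Function('A')(Pow(Add(-210, 154), -1), Function('O')(Function('g')(5))))) = Add(5114, Mul(-1, Mul(Pow(Add(-210, 154), -1), Add(1, Pow(Add(-4, 5), 2))))) = Add(5114, Mul(-1, Mul(Pow(-56, -1), Add(1, Pow(1, 2))))) = Add(5114, Mul(-1, Mul(Rational(-1, 56), Add(1, 1)))) = Add(5114, Mul(-1, Mul(Rational(-1, 56), 2))) = Add(5114, Mul(-1, Rational(-1, 28))) = Add(5114, Rational(1, 28)) = Rational(143193, 28)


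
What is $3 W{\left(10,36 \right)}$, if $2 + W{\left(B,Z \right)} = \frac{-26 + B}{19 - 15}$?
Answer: $-18$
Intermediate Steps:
$W{\left(B,Z \right)} = - \frac{17}{2} + \frac{B}{4}$ ($W{\left(B,Z \right)} = -2 + \frac{-26 + B}{19 - 15} = -2 + \frac{-26 + B}{4} = -2 + \left(-26 + B\right) \frac{1}{4} = -2 + \left(- \frac{13}{2} + \frac{B}{4}\right) = - \frac{17}{2} + \frac{B}{4}$)
$3 W{\left(10,36 \right)} = 3 \left(- \frac{17}{2} + \frac{1}{4} \cdot 10\right) = 3 \left(- \frac{17}{2} + \frac{5}{2}\right) = 3 \left(-6\right) = -18$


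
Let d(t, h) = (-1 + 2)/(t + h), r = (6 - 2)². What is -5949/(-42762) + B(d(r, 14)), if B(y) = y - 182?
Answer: -19438274/106905 ≈ -181.83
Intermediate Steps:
r = 16 (r = 4² = 16)
d(t, h) = 1/(h + t)
B(y) = -182 + y
-5949/(-42762) + B(d(r, 14)) = -5949/(-42762) + (-182 + 1/(14 + 16)) = -5949*(-1/42762) + (-182 + 1/30) = 1983/14254 + (-182 + 1/30) = 1983/14254 - 5459/30 = -19438274/106905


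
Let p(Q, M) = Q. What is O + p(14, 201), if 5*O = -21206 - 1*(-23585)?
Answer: 2449/5 ≈ 489.80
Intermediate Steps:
O = 2379/5 (O = (-21206 - 1*(-23585))/5 = (-21206 + 23585)/5 = (⅕)*2379 = 2379/5 ≈ 475.80)
O + p(14, 201) = 2379/5 + 14 = 2449/5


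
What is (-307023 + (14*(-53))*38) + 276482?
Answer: -58737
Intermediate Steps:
(-307023 + (14*(-53))*38) + 276482 = (-307023 - 742*38) + 276482 = (-307023 - 28196) + 276482 = -335219 + 276482 = -58737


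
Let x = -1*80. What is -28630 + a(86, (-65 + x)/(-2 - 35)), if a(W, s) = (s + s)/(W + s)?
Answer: -95251720/3327 ≈ -28630.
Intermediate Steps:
x = -80
a(W, s) = 2*s/(W + s) (a(W, s) = (2*s)/(W + s) = 2*s/(W + s))
-28630 + a(86, (-65 + x)/(-2 - 35)) = -28630 + 2*((-65 - 80)/(-2 - 35))/(86 + (-65 - 80)/(-2 - 35)) = -28630 + 2*(-145/(-37))/(86 - 145/(-37)) = -28630 + 2*(-145*(-1/37))/(86 - 145*(-1/37)) = -28630 + 2*(145/37)/(86 + 145/37) = -28630 + 2*(145/37)/(3327/37) = -28630 + 2*(145/37)*(37/3327) = -28630 + 290/3327 = -95251720/3327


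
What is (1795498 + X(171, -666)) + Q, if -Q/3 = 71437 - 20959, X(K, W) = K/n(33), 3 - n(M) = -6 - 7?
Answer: 26305195/16 ≈ 1.6441e+6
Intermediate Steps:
n(M) = 16 (n(M) = 3 - (-6 - 7) = 3 - 1*(-13) = 3 + 13 = 16)
X(K, W) = K/16
Q = -151434 (Q = -3*(71437 - 20959) = -3*50478 = -151434)
(1795498 + X(171, -666)) + Q = (1795498 + (1/16)*171) - 151434 = (1795498 + 171/16) - 151434 = 28728139/16 - 151434 = 26305195/16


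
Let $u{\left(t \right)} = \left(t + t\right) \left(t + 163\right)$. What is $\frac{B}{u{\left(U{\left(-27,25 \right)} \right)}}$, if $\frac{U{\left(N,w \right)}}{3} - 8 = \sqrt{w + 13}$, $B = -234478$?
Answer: $- \frac{94377395}{1350453} + \frac{24737429 \sqrt{38}}{2700906} \approx -13.426$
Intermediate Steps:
$U{\left(N,w \right)} = 24 + 3 \sqrt{13 + w}$ ($U{\left(N,w \right)} = 24 + 3 \sqrt{w + 13} = 24 + 3 \sqrt{13 + w}$)
$u{\left(t \right)} = 2 t \left(163 + t\right)$
$\frac{B}{u{\left(U{\left(-27,25 \right)} \right)}} = - \frac{234478}{2 \left(24 + 3 \sqrt{13 + 25}\right) \left(163 + \left(24 + 3 \sqrt{13 + 25}\right)\right)} = - \frac{234478}{2 \left(24 + 3 \sqrt{38}\right) \left(163 + \left(24 + 3 \sqrt{38}\right)\right)} = - \frac{234478}{2 \left(24 + 3 \sqrt{38}\right) \left(187 + 3 \sqrt{38}\right)} = - 234478 \frac{1}{2 \left(24 + 3 \sqrt{38}\right) \left(187 + 3 \sqrt{38}\right)} = - \frac{117239}{\left(24 + 3 \sqrt{38}\right) \left(187 + 3 \sqrt{38}\right)}$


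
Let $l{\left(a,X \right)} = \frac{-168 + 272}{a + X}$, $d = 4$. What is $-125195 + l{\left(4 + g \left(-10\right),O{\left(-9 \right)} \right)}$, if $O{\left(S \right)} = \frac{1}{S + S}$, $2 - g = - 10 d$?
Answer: $- \frac{937587227}{7489} \approx -1.252 \cdot 10^{5}$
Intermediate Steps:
$g = 42$ ($g = 2 - \left(-10\right) 4 = 2 - -40 = 2 + 40 = 42$)
$O{\left(S \right)} = \frac{1}{2 S}$
$l{\left(a,X \right)} = \frac{104}{X + a}$
$-125195 + l{\left(4 + g \left(-10\right),O{\left(-9 \right)} \right)} = -125195 + \frac{104}{\frac{1}{2 \left(-9\right)} + \left(4 + 42 \left(-10\right)\right)} = -125195 + \frac{104}{\frac{1}{2} \left(- \frac{1}{9}\right) + \left(4 - 420\right)} = -125195 + \frac{104}{- \frac{1}{18} - 416} = -125195 + \frac{104}{- \frac{7489}{18}} = -125195 + 104 \left(- \frac{18}{7489}\right) = -125195 - \frac{1872}{7489} = - \frac{937587227}{7489}$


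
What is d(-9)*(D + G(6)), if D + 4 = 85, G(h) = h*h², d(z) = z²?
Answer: 24057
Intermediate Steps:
G(h) = h³
D = 81 (D = -4 + 85 = 81)
d(-9)*(D + G(6)) = (-9)²*(81 + 6³) = 81*(81 + 216) = 81*297 = 24057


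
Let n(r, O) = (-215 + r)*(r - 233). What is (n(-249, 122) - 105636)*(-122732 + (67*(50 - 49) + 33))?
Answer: -14472047584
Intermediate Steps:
n(r, O) = (-233 + r)*(-215 + r) (n(r, O) = (-215 + r)*(-233 + r) = (-233 + r)*(-215 + r))
(n(-249, 122) - 105636)*(-122732 + (67*(50 - 49) + 33)) = ((50095 + (-249)² - 448*(-249)) - 105636)*(-122732 + (67*(50 - 49) + 33)) = ((50095 + 62001 + 111552) - 105636)*(-122732 + (67*1 + 33)) = (223648 - 105636)*(-122732 + (67 + 33)) = 118012*(-122732 + 100) = 118012*(-122632) = -14472047584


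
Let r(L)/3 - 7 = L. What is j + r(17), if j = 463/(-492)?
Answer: 34961/492 ≈ 71.059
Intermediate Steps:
j = -463/492 (j = 463*(-1/492) = -463/492 ≈ -0.94106)
r(L) = 21 + 3*L
j + r(17) = -463/492 + (21 + 3*17) = -463/492 + (21 + 51) = -463/492 + 72 = 34961/492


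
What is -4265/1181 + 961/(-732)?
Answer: -4256921/864492 ≈ -4.9242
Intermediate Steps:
-4265/1181 + 961/(-732) = -4265*1/1181 + 961*(-1/732) = -4265/1181 - 961/732 = -4256921/864492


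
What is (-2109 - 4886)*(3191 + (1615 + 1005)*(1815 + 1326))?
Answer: -57587113945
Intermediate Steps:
(-2109 - 4886)*(3191 + (1615 + 1005)*(1815 + 1326)) = -6995*(3191 + 2620*3141) = -6995*(3191 + 8229420) = -6995*8232611 = -57587113945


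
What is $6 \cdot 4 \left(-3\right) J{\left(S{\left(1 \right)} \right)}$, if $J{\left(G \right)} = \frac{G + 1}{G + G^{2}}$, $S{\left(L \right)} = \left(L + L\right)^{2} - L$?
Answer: $-24$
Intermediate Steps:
$S{\left(L \right)} = - L + 4 L^{2}$ ($S{\left(L \right)} = \left(2 L\right)^{2} - L = 4 L^{2} - L = - L + 4 L^{2}$)
$J{\left(G \right)} = \frac{1 + G}{G + G^{2}}$
$6 \cdot 4 \left(-3\right) J{\left(S{\left(1 \right)} \right)} = \frac{6 \cdot 4 \left(-3\right)}{1 \left(-1 + 4 \cdot 1\right)} = \frac{24 \left(-3\right)}{1 \left(-1 + 4\right)} = - \frac{72}{1 \cdot 3} = - \frac{72}{3} = \left(-72\right) \frac{1}{3} = -24$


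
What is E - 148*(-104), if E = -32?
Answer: 15360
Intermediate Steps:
E - 148*(-104) = -32 - 148*(-104) = -32 + 15392 = 15360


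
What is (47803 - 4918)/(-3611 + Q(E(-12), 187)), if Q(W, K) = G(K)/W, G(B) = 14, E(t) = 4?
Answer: -5718/481 ≈ -11.888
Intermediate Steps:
Q(W, K) = 14/W
(47803 - 4918)/(-3611 + Q(E(-12), 187)) = (47803 - 4918)/(-3611 + 14/4) = 42885/(-3611 + 14*(1/4)) = 42885/(-3611 + 7/2) = 42885/(-7215/2) = 42885*(-2/7215) = -5718/481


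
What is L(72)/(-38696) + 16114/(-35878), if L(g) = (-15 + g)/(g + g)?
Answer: -14965477097/33320042112 ≈ -0.44914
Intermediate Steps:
L(g) = (-15 + g)/(2*g) (L(g) = (-15 + g)/((2*g)) = (-15 + g)*(1/(2*g)) = (-15 + g)/(2*g))
L(72)/(-38696) + 16114/(-35878) = ((½)*(-15 + 72)/72)/(-38696) + 16114/(-35878) = ((½)*(1/72)*57)*(-1/38696) + 16114*(-1/35878) = (19/48)*(-1/38696) - 8057/17939 = -19/1857408 - 8057/17939 = -14965477097/33320042112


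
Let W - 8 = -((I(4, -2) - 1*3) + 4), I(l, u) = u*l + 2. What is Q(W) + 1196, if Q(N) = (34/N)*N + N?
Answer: 1243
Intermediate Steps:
I(l, u) = 2 + l*u (I(l, u) = l*u + 2 = 2 + l*u)
W = 13 (W = 8 - (((2 + 4*(-2)) - 1*3) + 4) = 8 - (((2 - 8) - 3) + 4) = 8 - ((-6 - 3) + 4) = 8 - (-9 + 4) = 8 - 1*(-5) = 8 + 5 = 13)
Q(N) = 34 + N
Q(W) + 1196 = (34 + 13) + 1196 = 47 + 1196 = 1243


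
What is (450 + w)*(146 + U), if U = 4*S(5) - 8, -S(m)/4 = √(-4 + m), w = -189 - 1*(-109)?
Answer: 45140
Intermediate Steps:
w = -80 (w = -189 + 109 = -80)
S(m) = -4*√(-4 + m)
U = -24 (U = 4*(-4*√(-4 + 5)) - 8 = 4*(-4*√1) - 8 = 4*(-4*1) - 8 = 4*(-4) - 8 = -16 - 8 = -24)
(450 + w)*(146 + U) = (450 - 80)*(146 - 24) = 370*122 = 45140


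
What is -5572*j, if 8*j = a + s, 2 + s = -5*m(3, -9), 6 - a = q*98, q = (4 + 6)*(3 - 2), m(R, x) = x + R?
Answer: 658889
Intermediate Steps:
m(R, x) = R + x
q = 10 (q = 10*1 = 10)
a = -974 (a = 6 - 10*98 = 6 - 1*980 = 6 - 980 = -974)
s = 28 (s = -2 - 5*(3 - 9) = -2 - 5*(-6) = -2 + 30 = 28)
j = -473/4 (j = (-974 + 28)/8 = (⅛)*(-946) = -473/4 ≈ -118.25)
-5572*j = -5572*(-473/4) = 658889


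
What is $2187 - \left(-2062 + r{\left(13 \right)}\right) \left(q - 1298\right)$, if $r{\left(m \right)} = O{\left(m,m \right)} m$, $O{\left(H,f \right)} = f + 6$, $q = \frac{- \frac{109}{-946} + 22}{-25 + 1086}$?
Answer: $- \frac{214760707053}{91246} \approx -2.3536 \cdot 10^{6}$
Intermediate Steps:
$q = \frac{20921}{1003706}$ ($q = \frac{\left(-109\right) \left(- \frac{1}{946}\right) + 22}{1061} = \left(\frac{109}{946} + 22\right) \frac{1}{1061} = \frac{20921}{946} \cdot \frac{1}{1061} = \frac{20921}{1003706} \approx 0.020844$)
$O{\left(H,f \right)} = 6 + f$
$r{\left(m \right)} = m \left(6 + m\right)$ ($r{\left(m \right)} = \left(6 + m\right) m = m \left(6 + m\right)$)
$2187 - \left(-2062 + r{\left(13 \right)}\right) \left(q - 1298\right) = 2187 - \left(-2062 + 13 \left(6 + 13\right)\right) \left(\frac{20921}{1003706} - 1298\right) = 2187 - \left(-2062 + 13 \cdot 19\right) \left(- \frac{1302789467}{1003706}\right) = 2187 - \left(-2062 + 247\right) \left(- \frac{1302789467}{1003706}\right) = 2187 - \left(-1815\right) \left(- \frac{1302789467}{1003706}\right) = 2187 - \frac{214960262055}{91246} = - \frac{214760707053}{91246}$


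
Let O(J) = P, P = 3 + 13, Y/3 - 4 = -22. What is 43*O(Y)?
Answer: 688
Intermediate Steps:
Y = -54 (Y = 12 + 3*(-22) = 12 - 66 = -54)
P = 16
O(J) = 16
43*O(Y) = 43*16 = 688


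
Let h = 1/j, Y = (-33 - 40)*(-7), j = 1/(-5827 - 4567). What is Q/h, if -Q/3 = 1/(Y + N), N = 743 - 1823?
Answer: -3/5914186 ≈ -5.0726e-7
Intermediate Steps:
j = -1/10394 (j = 1/(-10394) = -1/10394 ≈ -9.6209e-5)
N = -1080
Y = 511 (Y = -73*(-7) = 511)
Q = 3/569 (Q = -3/(511 - 1080) = -3/(-569) = -3*(-1/569) = 3/569 ≈ 0.0052724)
h = -10394 (h = 1/(-1/10394) = -10394)
Q/h = (3/569)/(-10394) = (3/569)*(-1/10394) = -3/5914186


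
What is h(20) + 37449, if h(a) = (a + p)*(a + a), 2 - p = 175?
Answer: 31329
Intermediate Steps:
p = -173 (p = 2 - 1*175 = 2 - 175 = -173)
h(a) = 2*a*(-173 + a) (h(a) = (a - 173)*(a + a) = (-173 + a)*(2*a) = 2*a*(-173 + a))
h(20) + 37449 = 2*20*(-173 + 20) + 37449 = 2*20*(-153) + 37449 = -6120 + 37449 = 31329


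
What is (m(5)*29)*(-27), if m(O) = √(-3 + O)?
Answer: -783*√2 ≈ -1107.3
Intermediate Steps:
(m(5)*29)*(-27) = (√(-3 + 5)*29)*(-27) = (√2*29)*(-27) = (29*√2)*(-27) = -783*√2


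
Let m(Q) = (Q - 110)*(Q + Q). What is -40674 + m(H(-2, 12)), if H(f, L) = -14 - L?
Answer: -33602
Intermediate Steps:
m(Q) = 2*Q*(-110 + Q) (m(Q) = (-110 + Q)*(2*Q) = 2*Q*(-110 + Q))
-40674 + m(H(-2, 12)) = -40674 + 2*(-14 - 1*12)*(-110 + (-14 - 1*12)) = -40674 + 2*(-14 - 12)*(-110 + (-14 - 12)) = -40674 + 2*(-26)*(-110 - 26) = -40674 + 2*(-26)*(-136) = -40674 + 7072 = -33602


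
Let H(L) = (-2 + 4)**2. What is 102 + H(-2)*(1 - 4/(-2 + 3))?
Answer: 90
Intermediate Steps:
H(L) = 4 (H(L) = 2**2 = 4)
102 + H(-2)*(1 - 4/(-2 + 3)) = 102 + 4*(1 - 4/(-2 + 3)) = 102 + 4*(1 - 4/1) = 102 + 4*(1 + 1*(-4)) = 102 + 4*(1 - 4) = 102 + 4*(-3) = 102 - 12 = 90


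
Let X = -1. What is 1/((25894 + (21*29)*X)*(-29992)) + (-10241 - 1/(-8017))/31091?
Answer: -62261937558077667/189023134112522840 ≈ -0.32939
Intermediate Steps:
1/((25894 + (21*29)*X)*(-29992)) + (-10241 - 1/(-8017))/31091 = 1/((25894 + (21*29)*(-1))*(-29992)) + (-10241 - 1/(-8017))/31091 = -1/29992/(25894 + 609*(-1)) + (-10241 - 1*(-1/8017))*(1/31091) = -1/29992/(25894 - 609) + (-10241 + 1/8017)*(1/31091) = -1/29992/25285 - 82102096/8017*1/31091 = (1/25285)*(-1/29992) - 82102096/249256547 = -1/758347720 - 82102096/249256547 = -62261937558077667/189023134112522840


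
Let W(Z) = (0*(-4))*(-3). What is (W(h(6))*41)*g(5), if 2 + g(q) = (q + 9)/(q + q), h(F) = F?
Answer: 0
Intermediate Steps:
W(Z) = 0 (W(Z) = 0*(-3) = 0)
g(q) = -2 + (9 + q)/(2*q) (g(q) = -2 + (q + 9)/(q + q) = -2 + (9 + q)/((2*q)) = -2 + (9 + q)*(1/(2*q)) = -2 + (9 + q)/(2*q))
(W(h(6))*41)*g(5) = (0*41)*((3/2)*(3 - 1*5)/5) = 0*((3/2)*(1/5)*(3 - 5)) = 0*((3/2)*(1/5)*(-2)) = 0*(-3/5) = 0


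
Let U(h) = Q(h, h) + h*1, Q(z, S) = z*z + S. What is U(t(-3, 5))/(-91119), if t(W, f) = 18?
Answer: -120/30373 ≈ -0.0039509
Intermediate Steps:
Q(z, S) = S + z² (Q(z, S) = z² + S = S + z²)
U(h) = h² + 2*h (U(h) = (h + h²) + h*1 = (h + h²) + h = h² + 2*h)
U(t(-3, 5))/(-91119) = (18*(2 + 18))/(-91119) = (18*20)*(-1/91119) = 360*(-1/91119) = -120/30373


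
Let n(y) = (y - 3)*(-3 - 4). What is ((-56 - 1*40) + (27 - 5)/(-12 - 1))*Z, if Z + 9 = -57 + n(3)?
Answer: 83820/13 ≈ 6447.7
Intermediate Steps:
n(y) = 21 - 7*y (n(y) = (-3 + y)*(-7) = 21 - 7*y)
Z = -66 (Z = -9 + (-57 + (21 - 7*3)) = -9 + (-57 + (21 - 21)) = -9 + (-57 + 0) = -9 - 57 = -66)
((-56 - 1*40) + (27 - 5)/(-12 - 1))*Z = ((-56 - 1*40) + (27 - 5)/(-12 - 1))*(-66) = ((-56 - 40) + 22/(-13))*(-66) = (-96 + 22*(-1/13))*(-66) = (-96 - 22/13)*(-66) = -1270/13*(-66) = 83820/13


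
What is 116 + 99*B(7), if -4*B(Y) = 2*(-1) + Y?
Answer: -31/4 ≈ -7.7500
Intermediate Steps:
B(Y) = ½ - Y/4 (B(Y) = -(2*(-1) + Y)/4 = -(-2 + Y)/4 = ½ - Y/4)
116 + 99*B(7) = 116 + 99*(½ - ¼*7) = 116 + 99*(½ - 7/4) = 116 + 99*(-5/4) = 116 - 495/4 = -31/4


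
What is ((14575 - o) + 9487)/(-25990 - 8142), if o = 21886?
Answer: -544/8533 ≈ -0.063753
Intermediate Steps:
((14575 - o) + 9487)/(-25990 - 8142) = ((14575 - 1*21886) + 9487)/(-25990 - 8142) = ((14575 - 21886) + 9487)/(-34132) = (-7311 + 9487)*(-1/34132) = 2176*(-1/34132) = -544/8533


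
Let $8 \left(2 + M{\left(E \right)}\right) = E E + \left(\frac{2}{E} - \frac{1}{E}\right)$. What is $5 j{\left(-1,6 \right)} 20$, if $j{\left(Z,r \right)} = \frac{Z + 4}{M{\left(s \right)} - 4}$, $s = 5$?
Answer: $- \frac{2000}{19} \approx -105.26$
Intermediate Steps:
$M{\left(E \right)} = -2 + \frac{1}{8 E} + \frac{E^{2}}{8}$ ($M{\left(E \right)} = -2 + \frac{E E + \left(\frac{2}{E} - \frac{1}{E}\right)}{8} = -2 + \frac{E^{2} + \frac{1}{E}}{8} = -2 + \frac{\frac{1}{E} + E^{2}}{8} = -2 + \left(\frac{1}{8 E} + \frac{E^{2}}{8}\right) = -2 + \frac{1}{8 E} + \frac{E^{2}}{8}$)
$j{\left(Z,r \right)} = - \frac{80}{57} - \frac{20 Z}{57}$ ($j{\left(Z,r \right)} = \frac{Z + 4}{\frac{1 + 5 \left(-16 + 5^{2}\right)}{8 \cdot 5} - 4} = \frac{4 + Z}{\frac{1}{8} \cdot \frac{1}{5} \left(1 + 5 \left(-16 + 25\right)\right) - 4} = \frac{4 + Z}{\frac{1}{8} \cdot \frac{1}{5} \left(1 + 5 \cdot 9\right) - 4} = \frac{4 + Z}{\frac{1}{8} \cdot \frac{1}{5} \left(1 + 45\right) - 4} = \frac{4 + Z}{\frac{1}{8} \cdot \frac{1}{5} \cdot 46 - 4} = \frac{4 + Z}{\frac{23}{20} - 4} = \frac{4 + Z}{- \frac{57}{20}} = \left(4 + Z\right) \left(- \frac{20}{57}\right) = - \frac{80}{57} - \frac{20 Z}{57}$)
$5 j{\left(-1,6 \right)} 20 = 5 \left(- \frac{80}{57} - - \frac{20}{57}\right) 20 = 5 \left(- \frac{80}{57} + \frac{20}{57}\right) 20 = 5 \left(- \frac{20}{19}\right) 20 = \left(- \frac{100}{19}\right) 20 = - \frac{2000}{19}$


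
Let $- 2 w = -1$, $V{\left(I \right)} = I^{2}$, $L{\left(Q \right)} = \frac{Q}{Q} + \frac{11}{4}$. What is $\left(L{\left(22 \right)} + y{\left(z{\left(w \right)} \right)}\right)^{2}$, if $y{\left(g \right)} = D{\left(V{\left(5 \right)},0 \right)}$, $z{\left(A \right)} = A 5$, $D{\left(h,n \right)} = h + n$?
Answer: $\frac{13225}{16} \approx 826.56$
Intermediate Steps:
$L{\left(Q \right)} = \frac{15}{4}$ ($L{\left(Q \right)} = 1 + 11 \cdot \frac{1}{4} = 1 + \frac{11}{4} = \frac{15}{4}$)
$w = \frac{1}{2}$ ($w = \left(- \frac{1}{2}\right) \left(-1\right) = \frac{1}{2} \approx 0.5$)
$z{\left(A \right)} = 5 A$
$y{\left(g \right)} = 25$ ($y{\left(g \right)} = 5^{2} + 0 = 25 + 0 = 25$)
$\left(L{\left(22 \right)} + y{\left(z{\left(w \right)} \right)}\right)^{2} = \left(\frac{15}{4} + 25\right)^{2} = \left(\frac{115}{4}\right)^{2} = \frac{13225}{16}$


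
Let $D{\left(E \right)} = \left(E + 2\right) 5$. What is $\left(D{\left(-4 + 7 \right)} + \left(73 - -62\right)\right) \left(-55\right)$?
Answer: $-8800$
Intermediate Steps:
$D{\left(E \right)} = 10 + 5 E$ ($D{\left(E \right)} = \left(2 + E\right) 5 = 10 + 5 E$)
$\left(D{\left(-4 + 7 \right)} + \left(73 - -62\right)\right) \left(-55\right) = \left(\left(10 + 5 \left(-4 + 7\right)\right) + \left(73 - -62\right)\right) \left(-55\right) = \left(\left(10 + 5 \cdot 3\right) + \left(73 + 62\right)\right) \left(-55\right) = \left(\left(10 + 15\right) + 135\right) \left(-55\right) = \left(25 + 135\right) \left(-55\right) = 160 \left(-55\right) = -8800$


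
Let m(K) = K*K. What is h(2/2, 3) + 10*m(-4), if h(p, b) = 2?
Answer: 162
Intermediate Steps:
m(K) = K**2
h(2/2, 3) + 10*m(-4) = 2 + 10*(-4)**2 = 2 + 10*16 = 2 + 160 = 162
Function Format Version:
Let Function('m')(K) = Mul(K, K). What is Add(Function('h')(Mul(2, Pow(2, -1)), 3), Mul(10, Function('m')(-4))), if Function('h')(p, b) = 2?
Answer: 162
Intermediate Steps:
Function('m')(K) = Pow(K, 2)
Add(Function('h')(Mul(2, Pow(2, -1)), 3), Mul(10, Function('m')(-4))) = Add(2, Mul(10, Pow(-4, 2))) = Add(2, Mul(10, 16)) = Add(2, 160) = 162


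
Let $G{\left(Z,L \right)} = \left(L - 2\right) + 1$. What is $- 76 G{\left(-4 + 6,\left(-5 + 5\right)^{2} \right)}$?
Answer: $76$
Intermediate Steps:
$G{\left(Z,L \right)} = -1 + L$ ($G{\left(Z,L \right)} = \left(-2 + L\right) + 1 = -1 + L$)
$- 76 G{\left(-4 + 6,\left(-5 + 5\right)^{2} \right)} = - 76 \left(-1 + \left(-5 + 5\right)^{2}\right) = - 76 \left(-1 + 0^{2}\right) = - 76 \left(-1 + 0\right) = \left(-76\right) \left(-1\right) = 76$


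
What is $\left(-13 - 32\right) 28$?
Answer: $-1260$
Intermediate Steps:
$\left(-13 - 32\right) 28 = \left(-45\right) 28 = -1260$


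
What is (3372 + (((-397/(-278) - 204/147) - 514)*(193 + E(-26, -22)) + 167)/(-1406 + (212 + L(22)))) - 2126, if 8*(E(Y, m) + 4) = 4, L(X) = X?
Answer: 42433629641/31929968 ≈ 1329.0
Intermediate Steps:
E(Y, m) = -7/2 (E(Y, m) = -4 + (⅛)*4 = -4 + ½ = -7/2)
(3372 + (((-397/(-278) - 204/147) - 514)*(193 + E(-26, -22)) + 167)/(-1406 + (212 + L(22)))) - 2126 = (3372 + (((-397/(-278) - 204/147) - 514)*(193 - 7/2) + 167)/(-1406 + (212 + 22))) - 2126 = (3372 + (((-397*(-1/278) - 204*1/147) - 514)*(379/2) + 167)/(-1406 + 234)) - 2126 = (3372 + (((397/278 - 68/49) - 514)*(379/2) + 167)/(-1172)) - 2126 = (3372 + ((549/13622 - 514)*(379/2) + 167)*(-1/1172)) - 2126 = (3372 + (-7001159/13622*379/2 + 167)*(-1/1172)) - 2126 = (3372 + (-2653439261/27244 + 167)*(-1/1172)) - 2126 = (3372 - 2648889513/27244*(-1/1172)) - 2126 = (3372 + 2648889513/31929968) - 2126 = 110316741609/31929968 - 2126 = 42433629641/31929968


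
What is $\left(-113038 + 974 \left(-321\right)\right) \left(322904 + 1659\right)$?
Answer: $-138163872596$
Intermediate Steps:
$\left(-113038 + 974 \left(-321\right)\right) \left(322904 + 1659\right) = \left(-113038 - 312654\right) 324563 = \left(-425692\right) 324563 = -138163872596$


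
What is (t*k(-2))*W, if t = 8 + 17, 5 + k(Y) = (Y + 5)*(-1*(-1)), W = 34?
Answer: -1700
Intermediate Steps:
k(Y) = Y (k(Y) = -5 + (Y + 5)*(-1*(-1)) = -5 + (5 + Y)*1 = -5 + (5 + Y) = Y)
t = 25
(t*k(-2))*W = (25*(-2))*34 = -50*34 = -1700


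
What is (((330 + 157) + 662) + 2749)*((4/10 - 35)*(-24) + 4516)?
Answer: 104201336/5 ≈ 2.0840e+7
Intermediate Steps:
(((330 + 157) + 662) + 2749)*((4/10 - 35)*(-24) + 4516) = ((487 + 662) + 2749)*((4*(1/10) - 35)*(-24) + 4516) = (1149 + 2749)*((2/5 - 35)*(-24) + 4516) = 3898*(-173/5*(-24) + 4516) = 3898*(4152/5 + 4516) = 3898*(26732/5) = 104201336/5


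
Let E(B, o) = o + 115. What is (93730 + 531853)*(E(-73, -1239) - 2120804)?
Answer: -1327442084024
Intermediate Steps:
E(B, o) = 115 + o
(93730 + 531853)*(E(-73, -1239) - 2120804) = (93730 + 531853)*((115 - 1239) - 2120804) = 625583*(-1124 - 2120804) = 625583*(-2121928) = -1327442084024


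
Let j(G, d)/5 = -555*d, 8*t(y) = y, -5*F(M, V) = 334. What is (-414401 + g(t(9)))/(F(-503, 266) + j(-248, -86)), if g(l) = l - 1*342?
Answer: -16589675/9543328 ≈ -1.7384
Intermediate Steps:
F(M, V) = -334/5 (F(M, V) = -1/5*334 = -334/5)
t(y) = y/8
j(G, d) = -2775*d (j(G, d) = 5*(-555*d) = -2775*d)
g(l) = -342 + l (g(l) = l - 342 = -342 + l)
(-414401 + g(t(9)))/(F(-503, 266) + j(-248, -86)) = (-414401 + (-342 + (1/8)*9))/(-334/5 - 2775*(-86)) = (-414401 + (-342 + 9/8))/(-334/5 + 238650) = (-414401 - 2727/8)/(1192916/5) = -3317935/8*5/1192916 = -16589675/9543328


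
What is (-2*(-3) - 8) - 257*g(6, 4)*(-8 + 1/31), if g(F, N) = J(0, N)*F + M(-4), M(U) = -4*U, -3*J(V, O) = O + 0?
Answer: 507770/31 ≈ 16380.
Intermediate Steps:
J(V, O) = -O/3 (J(V, O) = -(O + 0)/3 = -O/3)
g(F, N) = 16 - F*N/3 (g(F, N) = (-N/3)*F - 4*(-4) = -F*N/3 + 16 = 16 - F*N/3)
(-2*(-3) - 8) - 257*g(6, 4)*(-8 + 1/31) = (-2*(-3) - 8) - 257*(16 - ⅓*6*4)*(-8 + 1/31) = (6 - 8) - 257*(16 - 8)*(-8 + 1/31) = -2 - 2056*(-247)/31 = -2 - 257*(-1976/31) = -2 + 507832/31 = 507770/31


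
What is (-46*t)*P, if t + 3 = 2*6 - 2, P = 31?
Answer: -9982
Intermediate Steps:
t = 7 (t = -3 + (2*6 - 2) = -3 + (12 - 2) = -3 + 10 = 7)
(-46*t)*P = -46*7*31 = -322*31 = -9982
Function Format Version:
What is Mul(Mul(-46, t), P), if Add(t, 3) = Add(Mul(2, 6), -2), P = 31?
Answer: -9982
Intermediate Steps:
t = 7 (t = Add(-3, Add(Mul(2, 6), -2)) = Add(-3, Add(12, -2)) = Add(-3, 10) = 7)
Mul(Mul(-46, t), P) = Mul(Mul(-46, 7), 31) = Mul(-322, 31) = -9982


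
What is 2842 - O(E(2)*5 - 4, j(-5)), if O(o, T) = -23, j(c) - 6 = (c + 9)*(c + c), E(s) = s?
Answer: 2865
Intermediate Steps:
j(c) = 6 + 2*c*(9 + c) (j(c) = 6 + (c + 9)*(c + c) = 6 + (9 + c)*(2*c) = 6 + 2*c*(9 + c))
2842 - O(E(2)*5 - 4, j(-5)) = 2842 - 1*(-23) = 2842 + 23 = 2865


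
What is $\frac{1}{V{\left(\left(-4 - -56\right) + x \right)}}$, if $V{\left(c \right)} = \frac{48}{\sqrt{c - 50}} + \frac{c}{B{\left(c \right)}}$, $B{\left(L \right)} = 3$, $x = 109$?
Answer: $\frac{17871}{952165} - \frac{144 \sqrt{111}}{952165} \approx 0.017175$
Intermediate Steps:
$V{\left(c \right)} = \frac{48}{\sqrt{-50 + c}} + \frac{c}{3}$ ($V{\left(c \right)} = \frac{48}{\sqrt{c - 50}} + \frac{c}{3} = \frac{48}{\sqrt{-50 + c}} + c \frac{1}{3} = \frac{48}{\sqrt{-50 + c}} + \frac{c}{3}$)
$\frac{1}{V{\left(\left(-4 - -56\right) + x \right)}} = \frac{1}{\frac{48}{\sqrt{-50 + \left(\left(-4 - -56\right) + 109\right)}} + \frac{\left(-4 - -56\right) + 109}{3}} = \frac{1}{\frac{48}{\sqrt{-50 + \left(\left(-4 + 56\right) + 109\right)}} + \frac{\left(-4 + 56\right) + 109}{3}} = \frac{1}{\frac{48}{\sqrt{-50 + \left(52 + 109\right)}} + \frac{52 + 109}{3}} = \frac{1}{\frac{48}{\sqrt{-50 + 161}} + \frac{1}{3} \cdot 161} = \frac{1}{\frac{48}{\sqrt{111}} + \frac{161}{3}} = \frac{1}{48 \frac{\sqrt{111}}{111} + \frac{161}{3}} = \frac{1}{\frac{16 \sqrt{111}}{37} + \frac{161}{3}} = \frac{1}{\frac{161}{3} + \frac{16 \sqrt{111}}{37}}$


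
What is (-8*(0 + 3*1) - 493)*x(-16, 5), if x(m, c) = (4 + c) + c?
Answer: -7238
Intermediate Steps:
x(m, c) = 4 + 2*c
(-8*(0 + 3*1) - 493)*x(-16, 5) = (-8*(0 + 3*1) - 493)*(4 + 2*5) = (-8*(0 + 3) - 493)*(4 + 10) = (-8*3 - 493)*14 = (-24 - 493)*14 = -517*14 = -7238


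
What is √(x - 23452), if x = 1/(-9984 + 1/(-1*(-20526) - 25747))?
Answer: I*√63723032496000542465/52126465 ≈ 153.14*I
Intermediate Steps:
x = -5221/52126465 (x = 1/(-9984 + 1/(20526 - 25747)) = 1/(-9984 + 1/(-5221)) = 1/(-9984 - 1/5221) = 1/(-52126465/5221) = -5221/52126465 ≈ -0.00010016)
√(x - 23452) = √(-5221/52126465 - 23452) = √(-1222469862401/52126465) = I*√63723032496000542465/52126465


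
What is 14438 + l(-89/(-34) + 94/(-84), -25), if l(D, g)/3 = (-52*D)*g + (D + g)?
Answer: 2405232/119 ≈ 20212.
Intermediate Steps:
l(D, g) = 3*D + 3*g - 156*D*g (l(D, g) = 3*((-52*D)*g + (D + g)) = 3*(-52*D*g + (D + g)) = 3*(D + g - 52*D*g) = 3*D + 3*g - 156*D*g)
14438 + l(-89/(-34) + 94/(-84), -25) = 14438 + (3*(-89/(-34) + 94/(-84)) + 3*(-25) - 156*(-89/(-34) + 94/(-84))*(-25)) = 14438 + (3*(-89*(-1/34) + 94*(-1/84)) - 75 - 156*(-89*(-1/34) + 94*(-1/84))*(-25)) = 14438 + (3*(89/34 - 47/42) - 75 - 156*(89/34 - 47/42)*(-25)) = 14438 + (3*(535/357) - 75 - 156*535/357*(-25)) = 14438 + (535/119 - 75 + 695500/119) = 14438 + 687110/119 = 2405232/119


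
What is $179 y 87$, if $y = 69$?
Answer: $1074537$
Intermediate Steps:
$179 y 87 = 179 \cdot 69 \cdot 87 = 12351 \cdot 87 = 1074537$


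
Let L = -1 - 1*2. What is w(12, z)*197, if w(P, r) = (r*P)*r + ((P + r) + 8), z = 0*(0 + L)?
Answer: 3940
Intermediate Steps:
L = -3 (L = -1 - 2 = -3)
z = 0 (z = 0*(0 - 3) = 0*(-3) = 0)
w(P, r) = 8 + P + r + P*r² (w(P, r) = (P*r)*r + (8 + P + r) = P*r² + (8 + P + r) = 8 + P + r + P*r²)
w(12, z)*197 = (8 + 12 + 0 + 12*0²)*197 = (8 + 12 + 0 + 12*0)*197 = (8 + 12 + 0 + 0)*197 = 20*197 = 3940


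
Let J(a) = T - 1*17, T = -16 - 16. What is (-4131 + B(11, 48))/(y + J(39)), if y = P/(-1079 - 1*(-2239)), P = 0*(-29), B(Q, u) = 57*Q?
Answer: 3504/49 ≈ 71.510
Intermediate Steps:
T = -32
P = 0
J(a) = -49 (J(a) = -32 - 1*17 = -32 - 17 = -49)
y = 0 (y = 0/(-1079 - 1*(-2239)) = 0/(-1079 + 2239) = 0/1160 = 0*(1/1160) = 0)
(-4131 + B(11, 48))/(y + J(39)) = (-4131 + 57*11)/(0 - 49) = (-4131 + 627)/(-49) = -3504*(-1/49) = 3504/49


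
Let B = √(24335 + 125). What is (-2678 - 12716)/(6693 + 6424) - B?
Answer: -15394/13117 - 2*√6115 ≈ -157.57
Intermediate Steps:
B = 2*√6115 (B = √24460 = 2*√6115 ≈ 156.40)
(-2678 - 12716)/(6693 + 6424) - B = (-2678 - 12716)/(6693 + 6424) - 2*√6115 = -15394/13117 - 2*√6115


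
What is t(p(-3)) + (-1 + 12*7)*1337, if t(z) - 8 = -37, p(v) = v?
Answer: 110942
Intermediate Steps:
t(z) = -29 (t(z) = 8 - 37 = -29)
t(p(-3)) + (-1 + 12*7)*1337 = -29 + (-1 + 12*7)*1337 = -29 + (-1 + 84)*1337 = -29 + 83*1337 = -29 + 110971 = 110942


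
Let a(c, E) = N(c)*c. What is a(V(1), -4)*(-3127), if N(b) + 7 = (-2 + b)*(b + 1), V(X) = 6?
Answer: -394002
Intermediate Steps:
N(b) = -7 + (1 + b)*(-2 + b) (N(b) = -7 + (-2 + b)*(b + 1) = -7 + (-2 + b)*(1 + b) = -7 + (1 + b)*(-2 + b))
a(c, E) = c*(-9 + c² - c) (a(c, E) = (-9 + c² - c)*c = c*(-9 + c² - c))
a(V(1), -4)*(-3127) = (6*(-9 + 6² - 1*6))*(-3127) = (6*(-9 + 36 - 6))*(-3127) = (6*21)*(-3127) = 126*(-3127) = -394002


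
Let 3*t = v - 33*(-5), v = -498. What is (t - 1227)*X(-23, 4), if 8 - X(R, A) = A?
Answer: -5352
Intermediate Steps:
X(R, A) = 8 - A
t = -111 (t = (-498 - 33*(-5))/3 = (-498 - 1*(-165))/3 = (-498 + 165)/3 = (1/3)*(-333) = -111)
(t - 1227)*X(-23, 4) = (-111 - 1227)*(8 - 1*4) = -1338*(8 - 4) = -1338*4 = -5352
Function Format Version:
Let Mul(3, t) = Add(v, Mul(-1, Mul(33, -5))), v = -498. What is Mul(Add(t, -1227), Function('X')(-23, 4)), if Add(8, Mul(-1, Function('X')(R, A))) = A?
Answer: -5352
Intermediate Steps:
Function('X')(R, A) = Add(8, Mul(-1, A))
t = -111 (t = Mul(Rational(1, 3), Add(-498, Mul(-1, Mul(33, -5)))) = Mul(Rational(1, 3), Add(-498, Mul(-1, -165))) = Mul(Rational(1, 3), Add(-498, 165)) = Mul(Rational(1, 3), -333) = -111)
Mul(Add(t, -1227), Function('X')(-23, 4)) = Mul(Add(-111, -1227), Add(8, Mul(-1, 4))) = Mul(-1338, Add(8, -4)) = Mul(-1338, 4) = -5352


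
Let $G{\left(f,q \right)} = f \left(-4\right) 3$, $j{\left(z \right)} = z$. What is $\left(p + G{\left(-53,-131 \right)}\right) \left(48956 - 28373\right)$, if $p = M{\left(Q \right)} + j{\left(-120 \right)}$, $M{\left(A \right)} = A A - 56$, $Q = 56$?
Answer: $74016468$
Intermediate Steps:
$G{\left(f,q \right)} = - 12 f$ ($G{\left(f,q \right)} = - 4 f 3 = - 12 f$)
$M{\left(A \right)} = -56 + A^{2}$ ($M{\left(A \right)} = A^{2} - 56 = -56 + A^{2}$)
$p = 2960$ ($p = \left(-56 + 56^{2}\right) - 120 = \left(-56 + 3136\right) - 120 = 3080 - 120 = 2960$)
$\left(p + G{\left(-53,-131 \right)}\right) \left(48956 - 28373\right) = \left(2960 - -636\right) \left(48956 - 28373\right) = \left(2960 + 636\right) 20583 = 3596 \cdot 20583 = 74016468$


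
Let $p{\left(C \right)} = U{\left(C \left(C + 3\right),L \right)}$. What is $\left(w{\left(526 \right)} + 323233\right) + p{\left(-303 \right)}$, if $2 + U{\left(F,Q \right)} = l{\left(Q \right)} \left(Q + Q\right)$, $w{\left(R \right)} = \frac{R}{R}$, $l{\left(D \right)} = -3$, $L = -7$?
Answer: $323274$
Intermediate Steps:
$w{\left(R \right)} = 1$
$U{\left(F,Q \right)} = -2 - 6 Q$ ($U{\left(F,Q \right)} = -2 - 3 \left(Q + Q\right) = -2 - 3 \cdot 2 Q = -2 - 6 Q$)
$p{\left(C \right)} = 40$ ($p{\left(C \right)} = -2 - -42 = -2 + 42 = 40$)
$\left(w{\left(526 \right)} + 323233\right) + p{\left(-303 \right)} = \left(1 + 323233\right) + 40 = 323234 + 40 = 323274$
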